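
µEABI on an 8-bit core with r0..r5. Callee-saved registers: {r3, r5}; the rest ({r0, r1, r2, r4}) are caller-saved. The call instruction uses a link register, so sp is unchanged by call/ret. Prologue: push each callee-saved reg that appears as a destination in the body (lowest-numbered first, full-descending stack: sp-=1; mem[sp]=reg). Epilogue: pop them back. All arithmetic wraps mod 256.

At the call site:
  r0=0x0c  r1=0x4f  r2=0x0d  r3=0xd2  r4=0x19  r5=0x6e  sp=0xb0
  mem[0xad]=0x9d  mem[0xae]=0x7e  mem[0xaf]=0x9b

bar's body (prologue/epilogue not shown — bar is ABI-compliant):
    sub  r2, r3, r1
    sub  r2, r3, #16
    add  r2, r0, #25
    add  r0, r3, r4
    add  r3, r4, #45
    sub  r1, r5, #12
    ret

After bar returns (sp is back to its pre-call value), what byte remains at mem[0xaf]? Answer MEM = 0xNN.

prologue: push r3 → mem[0xaf]=0xd2, sp=0xaf
body[0] sub  r2, r3, r1 → r2=0x83
body[1] sub  r2, r3, #16 → r2=0xc2
body[2] add  r2, r0, #25 → r2=0x25
body[3] add  r0, r3, r4 → r0=0xeb
body[4] add  r3, r4, #45 → r3=0x46
body[5] sub  r1, r5, #12 → r1=0x62
epilogue: pop r3=0xd2, sp=0xb0
prologue pushed ['r3'] at ['0xaf']

MEM = 0xd2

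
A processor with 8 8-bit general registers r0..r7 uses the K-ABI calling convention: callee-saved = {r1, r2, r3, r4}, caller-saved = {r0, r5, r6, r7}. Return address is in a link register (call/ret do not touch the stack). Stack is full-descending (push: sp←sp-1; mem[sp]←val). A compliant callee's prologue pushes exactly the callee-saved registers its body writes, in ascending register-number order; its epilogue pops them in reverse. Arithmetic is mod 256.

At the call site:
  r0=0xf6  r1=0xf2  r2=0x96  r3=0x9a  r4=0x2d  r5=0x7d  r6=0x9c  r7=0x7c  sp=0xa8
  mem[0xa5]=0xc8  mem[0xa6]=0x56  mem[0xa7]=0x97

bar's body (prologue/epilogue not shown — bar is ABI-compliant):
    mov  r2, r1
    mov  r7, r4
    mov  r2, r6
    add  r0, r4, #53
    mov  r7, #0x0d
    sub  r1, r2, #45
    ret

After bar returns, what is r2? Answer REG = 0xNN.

REG = 0x96

prologue: push r1 -> mem[0xa7]=0xf2, sp=0xa7
prologue: push r2 -> mem[0xa6]=0x96, sp=0xa6
body[0] mov  r2, r1 -> r2=0xf2
body[1] mov  r7, r4 -> r7=0x2d
body[2] mov  r2, r6 -> r2=0x9c
body[3] add  r0, r4, #53 -> r0=0x62
body[4] mov  r7, #0x0d -> r7=0x0d
body[5] sub  r1, r2, #45 -> r1=0x6f
epilogue: pop r2=0x96, sp=0xa7
epilogue: pop r1=0xf2, sp=0xa8
r2 is callee-saved -> restored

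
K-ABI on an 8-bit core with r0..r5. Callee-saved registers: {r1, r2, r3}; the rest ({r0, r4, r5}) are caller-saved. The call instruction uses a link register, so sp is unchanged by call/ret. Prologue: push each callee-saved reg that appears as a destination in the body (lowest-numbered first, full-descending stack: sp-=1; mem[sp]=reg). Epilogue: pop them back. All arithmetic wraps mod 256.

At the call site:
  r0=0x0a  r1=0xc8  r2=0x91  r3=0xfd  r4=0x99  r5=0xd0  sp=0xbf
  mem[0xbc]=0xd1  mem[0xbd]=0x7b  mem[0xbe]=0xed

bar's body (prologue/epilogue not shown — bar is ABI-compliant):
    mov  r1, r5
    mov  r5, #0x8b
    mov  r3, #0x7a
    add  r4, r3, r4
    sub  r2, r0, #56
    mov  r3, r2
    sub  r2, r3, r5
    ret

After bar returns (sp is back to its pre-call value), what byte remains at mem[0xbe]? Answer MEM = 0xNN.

prologue: push r1 → mem[0xbe]=0xc8, sp=0xbe
prologue: push r2 → mem[0xbd]=0x91, sp=0xbd
prologue: push r3 → mem[0xbc]=0xfd, sp=0xbc
body[0] mov  r1, r5 → r1=0xd0
body[1] mov  r5, #0x8b → r5=0x8b
body[2] mov  r3, #0x7a → r3=0x7a
body[3] add  r4, r3, r4 → r4=0x13
body[4] sub  r2, r0, #56 → r2=0xd2
body[5] mov  r3, r2 → r3=0xd2
body[6] sub  r2, r3, r5 → r2=0x47
epilogue: pop r3=0xfd, sp=0xbd
epilogue: pop r2=0x91, sp=0xbe
epilogue: pop r1=0xc8, sp=0xbf
prologue pushed ['r1', 'r2', 'r3'] at ['0xbe', '0xbd', '0xbc']

MEM = 0xc8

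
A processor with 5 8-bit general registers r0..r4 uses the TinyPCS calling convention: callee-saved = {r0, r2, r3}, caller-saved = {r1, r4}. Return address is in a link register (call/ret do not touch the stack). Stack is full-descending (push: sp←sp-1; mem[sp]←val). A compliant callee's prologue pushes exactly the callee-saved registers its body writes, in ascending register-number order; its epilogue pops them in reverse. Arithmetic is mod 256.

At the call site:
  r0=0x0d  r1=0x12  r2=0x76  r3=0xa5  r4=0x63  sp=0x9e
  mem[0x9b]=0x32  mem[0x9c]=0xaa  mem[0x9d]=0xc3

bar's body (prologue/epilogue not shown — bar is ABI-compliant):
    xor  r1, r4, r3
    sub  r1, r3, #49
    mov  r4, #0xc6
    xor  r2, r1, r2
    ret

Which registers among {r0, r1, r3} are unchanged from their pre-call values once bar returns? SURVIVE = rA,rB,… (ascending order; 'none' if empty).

prologue: push r2 -> mem[0x9d]=0x76, sp=0x9d
body[0] xor  r1, r4, r3 -> r1=0xc6
body[1] sub  r1, r3, #49 -> r1=0x74
body[2] mov  r4, #0xc6 -> r4=0xc6
body[3] xor  r2, r1, r2 -> r2=0x02
epilogue: pop r2=0x76, sp=0x9e
r0: callee-saved, written=False
r1: caller-saved, written=True
r3: callee-saved, written=False

SURVIVE = r0,r3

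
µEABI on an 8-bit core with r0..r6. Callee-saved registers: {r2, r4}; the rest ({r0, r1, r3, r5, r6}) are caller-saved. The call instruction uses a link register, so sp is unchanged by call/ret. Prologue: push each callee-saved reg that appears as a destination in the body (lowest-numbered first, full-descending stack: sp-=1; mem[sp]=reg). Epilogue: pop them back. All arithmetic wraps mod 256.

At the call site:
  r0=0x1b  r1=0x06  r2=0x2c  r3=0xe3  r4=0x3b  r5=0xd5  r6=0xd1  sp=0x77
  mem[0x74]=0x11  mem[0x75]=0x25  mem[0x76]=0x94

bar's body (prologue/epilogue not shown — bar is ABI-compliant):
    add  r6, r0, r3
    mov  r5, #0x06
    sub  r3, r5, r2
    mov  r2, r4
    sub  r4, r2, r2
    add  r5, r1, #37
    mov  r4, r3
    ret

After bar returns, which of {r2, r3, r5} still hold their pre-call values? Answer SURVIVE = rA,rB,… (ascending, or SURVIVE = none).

SURVIVE = r2

prologue: push r2 → mem[0x76]=0x2c, sp=0x76
prologue: push r4 → mem[0x75]=0x3b, sp=0x75
body[0] add  r6, r0, r3 → r6=0xfe
body[1] mov  r5, #0x06 → r5=0x06
body[2] sub  r3, r5, r2 → r3=0xda
body[3] mov  r2, r4 → r2=0x3b
body[4] sub  r4, r2, r2 → r4=0x00
body[5] add  r5, r1, #37 → r5=0x2b
body[6] mov  r4, r3 → r4=0xda
epilogue: pop r4=0x3b, sp=0x76
epilogue: pop r2=0x2c, sp=0x77
r2: callee-saved, written=True
r3: caller-saved, written=True
r5: caller-saved, written=True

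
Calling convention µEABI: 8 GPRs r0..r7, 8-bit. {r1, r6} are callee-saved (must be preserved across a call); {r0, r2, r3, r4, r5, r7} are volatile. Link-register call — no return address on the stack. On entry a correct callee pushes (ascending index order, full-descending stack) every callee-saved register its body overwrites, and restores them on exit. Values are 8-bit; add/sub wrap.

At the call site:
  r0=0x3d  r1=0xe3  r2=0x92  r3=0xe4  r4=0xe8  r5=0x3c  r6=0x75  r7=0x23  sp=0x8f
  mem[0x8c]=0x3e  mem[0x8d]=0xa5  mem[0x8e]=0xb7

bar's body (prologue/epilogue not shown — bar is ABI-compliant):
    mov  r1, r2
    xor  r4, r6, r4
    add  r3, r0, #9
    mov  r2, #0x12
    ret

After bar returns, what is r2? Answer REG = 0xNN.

prologue: push r1 -> mem[0x8e]=0xe3, sp=0x8e
body[0] mov  r1, r2 -> r1=0x92
body[1] xor  r4, r6, r4 -> r4=0x9d
body[2] add  r3, r0, #9 -> r3=0x46
body[3] mov  r2, #0x12 -> r2=0x12
epilogue: pop r1=0xe3, sp=0x8f
r2 is caller-saved -> body value

REG = 0x12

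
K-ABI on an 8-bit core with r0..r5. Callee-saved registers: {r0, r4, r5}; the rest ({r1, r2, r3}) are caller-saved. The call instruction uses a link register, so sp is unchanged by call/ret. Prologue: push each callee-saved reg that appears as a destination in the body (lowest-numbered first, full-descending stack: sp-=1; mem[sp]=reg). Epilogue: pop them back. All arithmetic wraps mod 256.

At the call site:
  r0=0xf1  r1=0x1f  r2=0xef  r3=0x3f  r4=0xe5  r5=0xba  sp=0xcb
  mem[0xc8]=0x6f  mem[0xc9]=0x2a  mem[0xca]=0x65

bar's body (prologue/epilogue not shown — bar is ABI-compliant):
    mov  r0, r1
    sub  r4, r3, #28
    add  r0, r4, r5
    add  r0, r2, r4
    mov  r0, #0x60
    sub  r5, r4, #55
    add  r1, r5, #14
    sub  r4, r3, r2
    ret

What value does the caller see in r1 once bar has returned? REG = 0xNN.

prologue: push r0 → mem[0xca]=0xf1, sp=0xca
prologue: push r4 → mem[0xc9]=0xe5, sp=0xc9
prologue: push r5 → mem[0xc8]=0xba, sp=0xc8
body[0] mov  r0, r1 → r0=0x1f
body[1] sub  r4, r3, #28 → r4=0x23
body[2] add  r0, r4, r5 → r0=0xdd
body[3] add  r0, r2, r4 → r0=0x12
body[4] mov  r0, #0x60 → r0=0x60
body[5] sub  r5, r4, #55 → r5=0xec
body[6] add  r1, r5, #14 → r1=0xfa
body[7] sub  r4, r3, r2 → r4=0x50
epilogue: pop r5=0xba, sp=0xc9
epilogue: pop r4=0xe5, sp=0xca
epilogue: pop r0=0xf1, sp=0xcb
r1 is caller-saved → body value

REG = 0xfa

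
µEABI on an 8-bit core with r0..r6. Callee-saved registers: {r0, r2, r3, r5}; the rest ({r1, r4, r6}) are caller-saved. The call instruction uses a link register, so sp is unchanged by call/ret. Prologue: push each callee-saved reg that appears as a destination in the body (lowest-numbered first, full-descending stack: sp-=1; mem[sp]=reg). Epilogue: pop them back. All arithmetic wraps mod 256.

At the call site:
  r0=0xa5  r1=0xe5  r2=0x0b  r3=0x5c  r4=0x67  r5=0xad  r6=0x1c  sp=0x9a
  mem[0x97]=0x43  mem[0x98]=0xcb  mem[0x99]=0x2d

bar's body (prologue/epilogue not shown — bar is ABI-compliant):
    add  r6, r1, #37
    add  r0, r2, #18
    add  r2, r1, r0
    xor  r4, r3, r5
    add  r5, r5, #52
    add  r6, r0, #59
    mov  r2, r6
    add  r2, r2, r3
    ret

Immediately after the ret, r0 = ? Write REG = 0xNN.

REG = 0xa5

prologue: push r0 → mem[0x99]=0xa5, sp=0x99
prologue: push r2 → mem[0x98]=0x0b, sp=0x98
prologue: push r5 → mem[0x97]=0xad, sp=0x97
body[0] add  r6, r1, #37 → r6=0x0a
body[1] add  r0, r2, #18 → r0=0x1d
body[2] add  r2, r1, r0 → r2=0x02
body[3] xor  r4, r3, r5 → r4=0xf1
body[4] add  r5, r5, #52 → r5=0xe1
body[5] add  r6, r0, #59 → r6=0x58
body[6] mov  r2, r6 → r2=0x58
body[7] add  r2, r2, r3 → r2=0xb4
epilogue: pop r5=0xad, sp=0x98
epilogue: pop r2=0x0b, sp=0x99
epilogue: pop r0=0xa5, sp=0x9a
r0 is callee-saved → restored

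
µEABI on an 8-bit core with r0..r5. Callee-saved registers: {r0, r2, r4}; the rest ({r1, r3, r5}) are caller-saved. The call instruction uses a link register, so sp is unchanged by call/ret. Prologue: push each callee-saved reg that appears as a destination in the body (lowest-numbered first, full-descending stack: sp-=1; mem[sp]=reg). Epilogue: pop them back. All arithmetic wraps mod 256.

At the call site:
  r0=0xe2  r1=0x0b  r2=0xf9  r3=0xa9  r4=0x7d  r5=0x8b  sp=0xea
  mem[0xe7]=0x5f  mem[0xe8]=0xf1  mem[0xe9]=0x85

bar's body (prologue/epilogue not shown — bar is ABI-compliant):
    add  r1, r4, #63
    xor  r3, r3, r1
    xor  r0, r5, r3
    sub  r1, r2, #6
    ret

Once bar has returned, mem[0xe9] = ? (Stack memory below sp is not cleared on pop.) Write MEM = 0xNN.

MEM = 0xe2

prologue: push r0 → mem[0xe9]=0xe2, sp=0xe9
body[0] add  r1, r4, #63 → r1=0xbc
body[1] xor  r3, r3, r1 → r3=0x15
body[2] xor  r0, r5, r3 → r0=0x9e
body[3] sub  r1, r2, #6 → r1=0xf3
epilogue: pop r0=0xe2, sp=0xea
prologue pushed ['r0'] at ['0xe9']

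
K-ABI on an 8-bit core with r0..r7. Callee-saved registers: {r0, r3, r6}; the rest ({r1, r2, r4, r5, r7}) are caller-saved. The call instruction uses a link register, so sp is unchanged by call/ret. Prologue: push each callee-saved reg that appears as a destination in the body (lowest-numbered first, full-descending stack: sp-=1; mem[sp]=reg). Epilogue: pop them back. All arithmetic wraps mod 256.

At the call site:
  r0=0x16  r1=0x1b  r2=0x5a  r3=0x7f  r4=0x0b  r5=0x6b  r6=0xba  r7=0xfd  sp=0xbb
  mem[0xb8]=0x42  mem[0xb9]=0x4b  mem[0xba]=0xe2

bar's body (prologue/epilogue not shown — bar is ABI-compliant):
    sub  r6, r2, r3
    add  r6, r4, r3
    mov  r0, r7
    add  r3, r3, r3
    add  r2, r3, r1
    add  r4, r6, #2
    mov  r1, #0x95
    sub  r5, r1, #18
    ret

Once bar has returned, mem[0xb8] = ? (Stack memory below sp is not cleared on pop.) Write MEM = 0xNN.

prologue: push r0 → mem[0xba]=0x16, sp=0xba
prologue: push r3 → mem[0xb9]=0x7f, sp=0xb9
prologue: push r6 → mem[0xb8]=0xba, sp=0xb8
body[0] sub  r6, r2, r3 → r6=0xdb
body[1] add  r6, r4, r3 → r6=0x8a
body[2] mov  r0, r7 → r0=0xfd
body[3] add  r3, r3, r3 → r3=0xfe
body[4] add  r2, r3, r1 → r2=0x19
body[5] add  r4, r6, #2 → r4=0x8c
body[6] mov  r1, #0x95 → r1=0x95
body[7] sub  r5, r1, #18 → r5=0x83
epilogue: pop r6=0xba, sp=0xb9
epilogue: pop r3=0x7f, sp=0xba
epilogue: pop r0=0x16, sp=0xbb
prologue pushed ['r0', 'r3', 'r6'] at ['0xba', '0xb9', '0xb8']

MEM = 0xba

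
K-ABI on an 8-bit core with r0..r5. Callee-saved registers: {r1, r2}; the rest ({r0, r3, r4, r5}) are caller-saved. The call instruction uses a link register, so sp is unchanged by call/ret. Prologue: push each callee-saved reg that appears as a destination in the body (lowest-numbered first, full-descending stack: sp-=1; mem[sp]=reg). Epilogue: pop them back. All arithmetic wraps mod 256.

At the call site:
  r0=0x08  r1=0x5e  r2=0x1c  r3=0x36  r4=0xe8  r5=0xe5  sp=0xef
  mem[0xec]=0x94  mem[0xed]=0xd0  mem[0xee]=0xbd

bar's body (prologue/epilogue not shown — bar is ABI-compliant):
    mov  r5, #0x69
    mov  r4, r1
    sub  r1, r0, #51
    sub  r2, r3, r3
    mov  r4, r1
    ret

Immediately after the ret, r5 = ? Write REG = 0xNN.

REG = 0x69

prologue: push r1 → mem[0xee]=0x5e, sp=0xee
prologue: push r2 → mem[0xed]=0x1c, sp=0xed
body[0] mov  r5, #0x69 → r5=0x69
body[1] mov  r4, r1 → r4=0x5e
body[2] sub  r1, r0, #51 → r1=0xd5
body[3] sub  r2, r3, r3 → r2=0x00
body[4] mov  r4, r1 → r4=0xd5
epilogue: pop r2=0x1c, sp=0xee
epilogue: pop r1=0x5e, sp=0xef
r5 is caller-saved → body value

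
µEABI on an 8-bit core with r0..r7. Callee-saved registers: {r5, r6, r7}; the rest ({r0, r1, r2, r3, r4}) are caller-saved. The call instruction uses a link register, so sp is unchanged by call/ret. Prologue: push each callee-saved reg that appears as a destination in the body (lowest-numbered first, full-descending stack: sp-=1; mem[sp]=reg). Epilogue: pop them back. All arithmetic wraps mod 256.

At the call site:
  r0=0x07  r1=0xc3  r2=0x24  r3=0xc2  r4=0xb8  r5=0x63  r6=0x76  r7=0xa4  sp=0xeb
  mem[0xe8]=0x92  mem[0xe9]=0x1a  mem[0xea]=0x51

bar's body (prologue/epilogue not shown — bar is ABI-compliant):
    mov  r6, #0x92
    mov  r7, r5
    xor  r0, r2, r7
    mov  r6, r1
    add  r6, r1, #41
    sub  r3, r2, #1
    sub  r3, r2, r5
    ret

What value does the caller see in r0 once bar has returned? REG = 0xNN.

REG = 0x47

prologue: push r6 -> mem[0xea]=0x76, sp=0xea
prologue: push r7 -> mem[0xe9]=0xa4, sp=0xe9
body[0] mov  r6, #0x92 -> r6=0x92
body[1] mov  r7, r5 -> r7=0x63
body[2] xor  r0, r2, r7 -> r0=0x47
body[3] mov  r6, r1 -> r6=0xc3
body[4] add  r6, r1, #41 -> r6=0xec
body[5] sub  r3, r2, #1 -> r3=0x23
body[6] sub  r3, r2, r5 -> r3=0xc1
epilogue: pop r7=0xa4, sp=0xea
epilogue: pop r6=0x76, sp=0xeb
r0 is caller-saved -> body value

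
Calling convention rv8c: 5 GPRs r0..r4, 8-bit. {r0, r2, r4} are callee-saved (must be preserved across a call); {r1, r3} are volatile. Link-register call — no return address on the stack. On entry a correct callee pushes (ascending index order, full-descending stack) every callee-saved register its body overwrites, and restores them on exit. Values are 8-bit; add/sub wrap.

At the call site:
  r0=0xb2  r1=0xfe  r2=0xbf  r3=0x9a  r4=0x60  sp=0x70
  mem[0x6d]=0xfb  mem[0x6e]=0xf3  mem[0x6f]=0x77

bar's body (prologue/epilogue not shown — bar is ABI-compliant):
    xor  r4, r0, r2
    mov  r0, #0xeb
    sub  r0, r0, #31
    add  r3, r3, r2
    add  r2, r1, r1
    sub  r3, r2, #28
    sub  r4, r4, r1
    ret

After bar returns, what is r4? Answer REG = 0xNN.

prologue: push r0 → mem[0x6f]=0xb2, sp=0x6f
prologue: push r2 → mem[0x6e]=0xbf, sp=0x6e
prologue: push r4 → mem[0x6d]=0x60, sp=0x6d
body[0] xor  r4, r0, r2 → r4=0x0d
body[1] mov  r0, #0xeb → r0=0xeb
body[2] sub  r0, r0, #31 → r0=0xcc
body[3] add  r3, r3, r2 → r3=0x59
body[4] add  r2, r1, r1 → r2=0xfc
body[5] sub  r3, r2, #28 → r3=0xe0
body[6] sub  r4, r4, r1 → r4=0x0f
epilogue: pop r4=0x60, sp=0x6e
epilogue: pop r2=0xbf, sp=0x6f
epilogue: pop r0=0xb2, sp=0x70
r4 is callee-saved → restored

REG = 0x60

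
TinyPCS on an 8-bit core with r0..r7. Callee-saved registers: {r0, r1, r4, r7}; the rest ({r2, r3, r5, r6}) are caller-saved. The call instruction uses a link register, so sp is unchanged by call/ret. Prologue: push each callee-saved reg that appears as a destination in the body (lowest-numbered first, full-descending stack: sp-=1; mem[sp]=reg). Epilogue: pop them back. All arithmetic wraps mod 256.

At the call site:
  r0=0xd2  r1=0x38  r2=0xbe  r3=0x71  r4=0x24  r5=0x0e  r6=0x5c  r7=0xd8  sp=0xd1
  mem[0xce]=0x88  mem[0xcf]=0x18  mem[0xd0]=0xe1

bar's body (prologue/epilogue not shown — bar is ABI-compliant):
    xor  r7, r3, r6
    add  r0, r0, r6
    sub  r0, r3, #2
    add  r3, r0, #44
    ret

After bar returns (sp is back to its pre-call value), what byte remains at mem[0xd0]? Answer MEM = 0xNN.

MEM = 0xd2

prologue: push r0 → mem[0xd0]=0xd2, sp=0xd0
prologue: push r7 → mem[0xcf]=0xd8, sp=0xcf
body[0] xor  r7, r3, r6 → r7=0x2d
body[1] add  r0, r0, r6 → r0=0x2e
body[2] sub  r0, r3, #2 → r0=0x6f
body[3] add  r3, r0, #44 → r3=0x9b
epilogue: pop r7=0xd8, sp=0xd0
epilogue: pop r0=0xd2, sp=0xd1
prologue pushed ['r0', 'r7'] at ['0xd0', '0xcf']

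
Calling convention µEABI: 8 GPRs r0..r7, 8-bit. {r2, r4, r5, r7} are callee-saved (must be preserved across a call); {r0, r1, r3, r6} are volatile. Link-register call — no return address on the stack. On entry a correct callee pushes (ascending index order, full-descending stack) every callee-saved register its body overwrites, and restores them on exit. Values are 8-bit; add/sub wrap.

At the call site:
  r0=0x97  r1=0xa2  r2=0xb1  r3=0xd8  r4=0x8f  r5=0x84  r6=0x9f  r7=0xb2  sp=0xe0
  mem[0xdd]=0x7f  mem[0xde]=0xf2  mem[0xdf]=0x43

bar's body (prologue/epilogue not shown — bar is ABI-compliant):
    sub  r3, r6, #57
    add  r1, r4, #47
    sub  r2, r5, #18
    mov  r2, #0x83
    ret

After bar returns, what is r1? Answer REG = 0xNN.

prologue: push r2 → mem[0xdf]=0xb1, sp=0xdf
body[0] sub  r3, r6, #57 → r3=0x66
body[1] add  r1, r4, #47 → r1=0xbe
body[2] sub  r2, r5, #18 → r2=0x72
body[3] mov  r2, #0x83 → r2=0x83
epilogue: pop r2=0xb1, sp=0xe0
r1 is caller-saved → body value

REG = 0xbe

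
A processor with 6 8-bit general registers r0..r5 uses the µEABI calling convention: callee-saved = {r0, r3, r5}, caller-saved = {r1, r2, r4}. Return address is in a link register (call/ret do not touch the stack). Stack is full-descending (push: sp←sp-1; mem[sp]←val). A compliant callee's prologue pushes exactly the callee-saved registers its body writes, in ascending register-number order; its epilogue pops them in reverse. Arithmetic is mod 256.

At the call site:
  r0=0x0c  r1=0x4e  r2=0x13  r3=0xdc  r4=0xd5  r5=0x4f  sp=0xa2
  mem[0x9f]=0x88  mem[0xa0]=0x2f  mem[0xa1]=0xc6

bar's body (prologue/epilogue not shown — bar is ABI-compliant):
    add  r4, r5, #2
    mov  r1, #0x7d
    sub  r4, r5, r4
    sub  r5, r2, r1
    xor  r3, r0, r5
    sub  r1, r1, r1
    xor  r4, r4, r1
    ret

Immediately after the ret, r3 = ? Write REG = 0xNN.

REG = 0xdc

prologue: push r3 → mem[0xa1]=0xdc, sp=0xa1
prologue: push r5 → mem[0xa0]=0x4f, sp=0xa0
body[0] add  r4, r5, #2 → r4=0x51
body[1] mov  r1, #0x7d → r1=0x7d
body[2] sub  r4, r5, r4 → r4=0xfe
body[3] sub  r5, r2, r1 → r5=0x96
body[4] xor  r3, r0, r5 → r3=0x9a
body[5] sub  r1, r1, r1 → r1=0x00
body[6] xor  r4, r4, r1 → r4=0xfe
epilogue: pop r5=0x4f, sp=0xa1
epilogue: pop r3=0xdc, sp=0xa2
r3 is callee-saved → restored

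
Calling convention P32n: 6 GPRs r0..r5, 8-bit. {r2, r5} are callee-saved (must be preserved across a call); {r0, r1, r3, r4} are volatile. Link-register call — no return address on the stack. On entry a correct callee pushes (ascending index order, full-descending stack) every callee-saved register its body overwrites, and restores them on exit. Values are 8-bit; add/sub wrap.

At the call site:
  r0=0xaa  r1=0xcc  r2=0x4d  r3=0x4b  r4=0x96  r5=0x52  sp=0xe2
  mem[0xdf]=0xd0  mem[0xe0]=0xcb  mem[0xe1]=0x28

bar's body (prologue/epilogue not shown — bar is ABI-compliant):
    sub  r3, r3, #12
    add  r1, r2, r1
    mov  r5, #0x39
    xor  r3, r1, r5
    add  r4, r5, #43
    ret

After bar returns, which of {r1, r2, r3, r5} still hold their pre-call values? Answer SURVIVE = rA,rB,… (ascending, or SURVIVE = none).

prologue: push r5 -> mem[0xe1]=0x52, sp=0xe1
body[0] sub  r3, r3, #12 -> r3=0x3f
body[1] add  r1, r2, r1 -> r1=0x19
body[2] mov  r5, #0x39 -> r5=0x39
body[3] xor  r3, r1, r5 -> r3=0x20
body[4] add  r4, r5, #43 -> r4=0x64
epilogue: pop r5=0x52, sp=0xe2
r1: caller-saved, written=True
r2: callee-saved, written=False
r3: caller-saved, written=True
r5: callee-saved, written=True

SURVIVE = r2,r5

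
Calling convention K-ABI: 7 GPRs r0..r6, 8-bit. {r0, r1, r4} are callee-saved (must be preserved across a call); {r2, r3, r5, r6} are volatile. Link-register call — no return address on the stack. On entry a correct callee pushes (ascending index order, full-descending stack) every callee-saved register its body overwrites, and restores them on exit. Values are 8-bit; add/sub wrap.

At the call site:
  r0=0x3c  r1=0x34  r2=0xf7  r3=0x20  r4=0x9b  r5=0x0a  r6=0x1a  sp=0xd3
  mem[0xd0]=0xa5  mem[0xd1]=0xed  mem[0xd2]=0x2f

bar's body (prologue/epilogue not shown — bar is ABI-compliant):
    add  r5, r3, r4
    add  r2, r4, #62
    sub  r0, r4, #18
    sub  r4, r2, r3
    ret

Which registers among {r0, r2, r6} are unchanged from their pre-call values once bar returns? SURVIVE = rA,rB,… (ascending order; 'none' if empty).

SURVIVE = r0,r6

prologue: push r0 → mem[0xd2]=0x3c, sp=0xd2
prologue: push r4 → mem[0xd1]=0x9b, sp=0xd1
body[0] add  r5, r3, r4 → r5=0xbb
body[1] add  r2, r4, #62 → r2=0xd9
body[2] sub  r0, r4, #18 → r0=0x89
body[3] sub  r4, r2, r3 → r4=0xb9
epilogue: pop r4=0x9b, sp=0xd2
epilogue: pop r0=0x3c, sp=0xd3
r0: callee-saved, written=True
r2: caller-saved, written=True
r6: caller-saved, written=False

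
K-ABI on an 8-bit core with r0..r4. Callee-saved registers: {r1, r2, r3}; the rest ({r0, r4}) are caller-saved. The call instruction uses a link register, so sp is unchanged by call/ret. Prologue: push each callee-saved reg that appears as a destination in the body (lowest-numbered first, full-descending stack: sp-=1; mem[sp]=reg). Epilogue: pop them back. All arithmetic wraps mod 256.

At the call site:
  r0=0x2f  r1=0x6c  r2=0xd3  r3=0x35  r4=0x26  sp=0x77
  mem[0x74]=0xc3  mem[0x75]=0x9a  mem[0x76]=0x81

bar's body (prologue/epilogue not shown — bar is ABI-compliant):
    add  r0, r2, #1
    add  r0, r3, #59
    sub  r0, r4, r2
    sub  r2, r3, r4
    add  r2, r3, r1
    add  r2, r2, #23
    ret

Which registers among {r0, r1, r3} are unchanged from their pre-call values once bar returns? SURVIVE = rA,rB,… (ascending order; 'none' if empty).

prologue: push r2 -> mem[0x76]=0xd3, sp=0x76
body[0] add  r0, r2, #1 -> r0=0xd4
body[1] add  r0, r3, #59 -> r0=0x70
body[2] sub  r0, r4, r2 -> r0=0x53
body[3] sub  r2, r3, r4 -> r2=0x0f
body[4] add  r2, r3, r1 -> r2=0xa1
body[5] add  r2, r2, #23 -> r2=0xb8
epilogue: pop r2=0xd3, sp=0x77
r0: caller-saved, written=True
r1: callee-saved, written=False
r3: callee-saved, written=False

SURVIVE = r1,r3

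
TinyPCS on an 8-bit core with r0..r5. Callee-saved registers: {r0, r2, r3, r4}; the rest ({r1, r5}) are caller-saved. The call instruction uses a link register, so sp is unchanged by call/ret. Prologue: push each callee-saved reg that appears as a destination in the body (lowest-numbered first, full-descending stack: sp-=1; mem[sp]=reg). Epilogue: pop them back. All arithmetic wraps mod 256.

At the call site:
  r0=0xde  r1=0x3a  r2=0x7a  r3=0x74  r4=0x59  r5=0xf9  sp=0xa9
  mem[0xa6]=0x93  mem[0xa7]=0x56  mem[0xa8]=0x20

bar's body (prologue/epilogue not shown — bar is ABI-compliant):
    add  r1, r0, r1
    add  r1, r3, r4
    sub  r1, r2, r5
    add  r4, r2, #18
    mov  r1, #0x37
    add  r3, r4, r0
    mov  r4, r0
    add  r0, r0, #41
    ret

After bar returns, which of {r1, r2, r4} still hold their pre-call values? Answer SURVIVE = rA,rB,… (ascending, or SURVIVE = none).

SURVIVE = r2,r4

prologue: push r0 → mem[0xa8]=0xde, sp=0xa8
prologue: push r3 → mem[0xa7]=0x74, sp=0xa7
prologue: push r4 → mem[0xa6]=0x59, sp=0xa6
body[0] add  r1, r0, r1 → r1=0x18
body[1] add  r1, r3, r4 → r1=0xcd
body[2] sub  r1, r2, r5 → r1=0x81
body[3] add  r4, r2, #18 → r4=0x8c
body[4] mov  r1, #0x37 → r1=0x37
body[5] add  r3, r4, r0 → r3=0x6a
body[6] mov  r4, r0 → r4=0xde
body[7] add  r0, r0, #41 → r0=0x07
epilogue: pop r4=0x59, sp=0xa7
epilogue: pop r3=0x74, sp=0xa8
epilogue: pop r0=0xde, sp=0xa9
r1: caller-saved, written=True
r2: callee-saved, written=False
r4: callee-saved, written=True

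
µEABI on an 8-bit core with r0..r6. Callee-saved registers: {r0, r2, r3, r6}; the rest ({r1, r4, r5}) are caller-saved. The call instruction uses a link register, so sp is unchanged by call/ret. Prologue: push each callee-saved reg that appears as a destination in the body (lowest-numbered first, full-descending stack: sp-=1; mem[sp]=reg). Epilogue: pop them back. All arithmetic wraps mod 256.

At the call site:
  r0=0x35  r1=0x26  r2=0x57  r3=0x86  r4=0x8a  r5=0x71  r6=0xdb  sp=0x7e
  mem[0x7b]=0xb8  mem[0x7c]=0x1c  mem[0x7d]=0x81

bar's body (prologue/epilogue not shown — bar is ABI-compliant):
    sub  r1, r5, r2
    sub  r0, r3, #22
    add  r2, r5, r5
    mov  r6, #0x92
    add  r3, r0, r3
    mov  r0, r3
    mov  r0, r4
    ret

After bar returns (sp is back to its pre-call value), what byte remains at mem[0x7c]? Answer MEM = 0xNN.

prologue: push r0 → mem[0x7d]=0x35, sp=0x7d
prologue: push r2 → mem[0x7c]=0x57, sp=0x7c
prologue: push r3 → mem[0x7b]=0x86, sp=0x7b
prologue: push r6 → mem[0x7a]=0xdb, sp=0x7a
body[0] sub  r1, r5, r2 → r1=0x1a
body[1] sub  r0, r3, #22 → r0=0x70
body[2] add  r2, r5, r5 → r2=0xe2
body[3] mov  r6, #0x92 → r6=0x92
body[4] add  r3, r0, r3 → r3=0xf6
body[5] mov  r0, r3 → r0=0xf6
body[6] mov  r0, r4 → r0=0x8a
epilogue: pop r6=0xdb, sp=0x7b
epilogue: pop r3=0x86, sp=0x7c
epilogue: pop r2=0x57, sp=0x7d
epilogue: pop r0=0x35, sp=0x7e
prologue pushed ['r0', 'r2', 'r3', 'r6'] at ['0x7d', '0x7c', '0x7b', '0x7a']

MEM = 0x57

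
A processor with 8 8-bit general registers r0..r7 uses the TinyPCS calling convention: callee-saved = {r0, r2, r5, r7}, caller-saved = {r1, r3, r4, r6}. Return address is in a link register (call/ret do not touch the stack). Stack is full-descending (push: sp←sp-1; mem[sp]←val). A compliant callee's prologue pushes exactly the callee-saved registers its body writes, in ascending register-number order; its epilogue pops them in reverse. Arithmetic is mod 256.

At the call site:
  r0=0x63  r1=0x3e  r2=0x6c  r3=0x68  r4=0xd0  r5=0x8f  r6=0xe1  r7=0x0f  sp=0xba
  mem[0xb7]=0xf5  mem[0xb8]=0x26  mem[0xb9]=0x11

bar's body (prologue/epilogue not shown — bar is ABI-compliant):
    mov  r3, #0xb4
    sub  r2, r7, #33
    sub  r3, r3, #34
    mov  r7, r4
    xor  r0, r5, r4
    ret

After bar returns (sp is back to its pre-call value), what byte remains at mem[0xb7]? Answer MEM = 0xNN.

prologue: push r0 → mem[0xb9]=0x63, sp=0xb9
prologue: push r2 → mem[0xb8]=0x6c, sp=0xb8
prologue: push r7 → mem[0xb7]=0x0f, sp=0xb7
body[0] mov  r3, #0xb4 → r3=0xb4
body[1] sub  r2, r7, #33 → r2=0xee
body[2] sub  r3, r3, #34 → r3=0x92
body[3] mov  r7, r4 → r7=0xd0
body[4] xor  r0, r5, r4 → r0=0x5f
epilogue: pop r7=0x0f, sp=0xb8
epilogue: pop r2=0x6c, sp=0xb9
epilogue: pop r0=0x63, sp=0xba
prologue pushed ['r0', 'r2', 'r7'] at ['0xb9', '0xb8', '0xb7']

MEM = 0x0f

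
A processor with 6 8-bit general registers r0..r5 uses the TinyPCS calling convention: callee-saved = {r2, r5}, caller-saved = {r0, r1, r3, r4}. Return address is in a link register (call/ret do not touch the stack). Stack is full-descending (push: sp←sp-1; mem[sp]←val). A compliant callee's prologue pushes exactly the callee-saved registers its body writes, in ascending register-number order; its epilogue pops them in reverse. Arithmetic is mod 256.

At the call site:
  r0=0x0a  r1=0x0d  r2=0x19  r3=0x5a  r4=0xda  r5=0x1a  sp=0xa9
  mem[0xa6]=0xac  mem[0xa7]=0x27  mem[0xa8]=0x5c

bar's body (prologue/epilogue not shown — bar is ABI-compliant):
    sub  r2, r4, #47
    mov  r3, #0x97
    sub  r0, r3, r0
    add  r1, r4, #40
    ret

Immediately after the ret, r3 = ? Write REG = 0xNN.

prologue: push r2 → mem[0xa8]=0x19, sp=0xa8
body[0] sub  r2, r4, #47 → r2=0xab
body[1] mov  r3, #0x97 → r3=0x97
body[2] sub  r0, r3, r0 → r0=0x8d
body[3] add  r1, r4, #40 → r1=0x02
epilogue: pop r2=0x19, sp=0xa9
r3 is caller-saved → body value

REG = 0x97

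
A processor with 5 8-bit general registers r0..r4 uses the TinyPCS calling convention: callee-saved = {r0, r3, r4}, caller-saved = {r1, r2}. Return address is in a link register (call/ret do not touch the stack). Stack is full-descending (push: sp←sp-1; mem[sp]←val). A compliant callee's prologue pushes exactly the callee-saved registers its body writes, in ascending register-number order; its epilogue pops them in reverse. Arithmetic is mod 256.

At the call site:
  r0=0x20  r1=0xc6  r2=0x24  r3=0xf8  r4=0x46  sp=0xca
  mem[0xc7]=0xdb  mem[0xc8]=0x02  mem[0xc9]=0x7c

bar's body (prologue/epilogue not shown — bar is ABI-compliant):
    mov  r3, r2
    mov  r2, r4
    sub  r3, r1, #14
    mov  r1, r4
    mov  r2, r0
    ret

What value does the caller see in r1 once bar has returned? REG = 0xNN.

REG = 0x46

prologue: push r3 → mem[0xc9]=0xf8, sp=0xc9
body[0] mov  r3, r2 → r3=0x24
body[1] mov  r2, r4 → r2=0x46
body[2] sub  r3, r1, #14 → r3=0xb8
body[3] mov  r1, r4 → r1=0x46
body[4] mov  r2, r0 → r2=0x20
epilogue: pop r3=0xf8, sp=0xca
r1 is caller-saved → body value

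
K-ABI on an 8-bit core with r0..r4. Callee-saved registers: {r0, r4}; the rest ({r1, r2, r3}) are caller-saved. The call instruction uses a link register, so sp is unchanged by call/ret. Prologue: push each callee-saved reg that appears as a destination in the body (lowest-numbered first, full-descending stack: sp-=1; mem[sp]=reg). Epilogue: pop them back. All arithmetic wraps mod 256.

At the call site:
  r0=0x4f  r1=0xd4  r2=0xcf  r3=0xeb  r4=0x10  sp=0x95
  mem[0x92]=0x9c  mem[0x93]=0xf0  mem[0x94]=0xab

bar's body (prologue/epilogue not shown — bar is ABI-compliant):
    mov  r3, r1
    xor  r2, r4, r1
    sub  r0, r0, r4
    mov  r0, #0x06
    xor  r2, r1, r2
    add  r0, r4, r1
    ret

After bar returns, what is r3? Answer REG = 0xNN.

REG = 0xd4

prologue: push r0 → mem[0x94]=0x4f, sp=0x94
body[0] mov  r3, r1 → r3=0xd4
body[1] xor  r2, r4, r1 → r2=0xc4
body[2] sub  r0, r0, r4 → r0=0x3f
body[3] mov  r0, #0x06 → r0=0x06
body[4] xor  r2, r1, r2 → r2=0x10
body[5] add  r0, r4, r1 → r0=0xe4
epilogue: pop r0=0x4f, sp=0x95
r3 is caller-saved → body value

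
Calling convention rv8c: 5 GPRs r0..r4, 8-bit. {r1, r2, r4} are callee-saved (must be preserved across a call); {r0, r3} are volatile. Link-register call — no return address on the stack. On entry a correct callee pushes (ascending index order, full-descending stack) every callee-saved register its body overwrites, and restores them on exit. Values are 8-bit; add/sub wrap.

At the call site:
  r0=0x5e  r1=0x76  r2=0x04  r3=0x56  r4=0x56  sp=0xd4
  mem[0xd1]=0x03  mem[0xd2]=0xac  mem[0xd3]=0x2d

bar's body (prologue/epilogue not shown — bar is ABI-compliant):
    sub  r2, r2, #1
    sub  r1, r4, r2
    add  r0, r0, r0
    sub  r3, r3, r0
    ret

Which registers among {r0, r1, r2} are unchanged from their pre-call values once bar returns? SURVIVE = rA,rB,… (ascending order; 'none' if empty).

prologue: push r1 → mem[0xd3]=0x76, sp=0xd3
prologue: push r2 → mem[0xd2]=0x04, sp=0xd2
body[0] sub  r2, r2, #1 → r2=0x03
body[1] sub  r1, r4, r2 → r1=0x53
body[2] add  r0, r0, r0 → r0=0xbc
body[3] sub  r3, r3, r0 → r3=0x9a
epilogue: pop r2=0x04, sp=0xd3
epilogue: pop r1=0x76, sp=0xd4
r0: caller-saved, written=True
r1: callee-saved, written=True
r2: callee-saved, written=True

SURVIVE = r1,r2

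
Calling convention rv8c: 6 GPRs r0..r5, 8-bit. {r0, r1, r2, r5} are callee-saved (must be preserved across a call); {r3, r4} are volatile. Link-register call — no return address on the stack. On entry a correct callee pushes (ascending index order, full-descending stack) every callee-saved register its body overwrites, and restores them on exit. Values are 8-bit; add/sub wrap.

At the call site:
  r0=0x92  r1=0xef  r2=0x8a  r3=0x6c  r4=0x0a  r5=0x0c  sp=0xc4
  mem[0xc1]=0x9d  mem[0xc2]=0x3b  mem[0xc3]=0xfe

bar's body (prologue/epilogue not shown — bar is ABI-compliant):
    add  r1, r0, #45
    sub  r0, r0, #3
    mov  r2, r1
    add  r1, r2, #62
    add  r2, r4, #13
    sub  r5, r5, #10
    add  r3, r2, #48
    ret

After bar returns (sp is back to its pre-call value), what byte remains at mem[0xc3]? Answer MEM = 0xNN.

MEM = 0x92

prologue: push r0 -> mem[0xc3]=0x92, sp=0xc3
prologue: push r1 -> mem[0xc2]=0xef, sp=0xc2
prologue: push r2 -> mem[0xc1]=0x8a, sp=0xc1
prologue: push r5 -> mem[0xc0]=0x0c, sp=0xc0
body[0] add  r1, r0, #45 -> r1=0xbf
body[1] sub  r0, r0, #3 -> r0=0x8f
body[2] mov  r2, r1 -> r2=0xbf
body[3] add  r1, r2, #62 -> r1=0xfd
body[4] add  r2, r4, #13 -> r2=0x17
body[5] sub  r5, r5, #10 -> r5=0x02
body[6] add  r3, r2, #48 -> r3=0x47
epilogue: pop r5=0x0c, sp=0xc1
epilogue: pop r2=0x8a, sp=0xc2
epilogue: pop r1=0xef, sp=0xc3
epilogue: pop r0=0x92, sp=0xc4
prologue pushed ['r0', 'r1', 'r2', 'r5'] at ['0xc3', '0xc2', '0xc1', '0xc0']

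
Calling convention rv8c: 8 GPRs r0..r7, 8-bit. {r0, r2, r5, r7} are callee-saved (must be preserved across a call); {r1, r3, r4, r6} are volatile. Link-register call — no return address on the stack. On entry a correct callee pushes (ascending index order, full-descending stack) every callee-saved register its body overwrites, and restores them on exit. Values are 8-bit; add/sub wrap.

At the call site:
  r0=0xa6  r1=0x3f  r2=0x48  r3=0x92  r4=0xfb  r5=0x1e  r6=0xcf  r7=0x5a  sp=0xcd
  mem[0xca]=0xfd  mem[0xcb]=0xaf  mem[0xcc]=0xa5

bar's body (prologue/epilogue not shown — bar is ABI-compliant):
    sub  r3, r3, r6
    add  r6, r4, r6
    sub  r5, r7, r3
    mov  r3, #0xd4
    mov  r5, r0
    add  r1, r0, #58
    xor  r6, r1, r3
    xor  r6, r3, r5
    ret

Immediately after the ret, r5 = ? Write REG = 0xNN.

prologue: push r5 -> mem[0xcc]=0x1e, sp=0xcc
body[0] sub  r3, r3, r6 -> r3=0xc3
body[1] add  r6, r4, r6 -> r6=0xca
body[2] sub  r5, r7, r3 -> r5=0x97
body[3] mov  r3, #0xd4 -> r3=0xd4
body[4] mov  r5, r0 -> r5=0xa6
body[5] add  r1, r0, #58 -> r1=0xe0
body[6] xor  r6, r1, r3 -> r6=0x34
body[7] xor  r6, r3, r5 -> r6=0x72
epilogue: pop r5=0x1e, sp=0xcd
r5 is callee-saved -> restored

REG = 0x1e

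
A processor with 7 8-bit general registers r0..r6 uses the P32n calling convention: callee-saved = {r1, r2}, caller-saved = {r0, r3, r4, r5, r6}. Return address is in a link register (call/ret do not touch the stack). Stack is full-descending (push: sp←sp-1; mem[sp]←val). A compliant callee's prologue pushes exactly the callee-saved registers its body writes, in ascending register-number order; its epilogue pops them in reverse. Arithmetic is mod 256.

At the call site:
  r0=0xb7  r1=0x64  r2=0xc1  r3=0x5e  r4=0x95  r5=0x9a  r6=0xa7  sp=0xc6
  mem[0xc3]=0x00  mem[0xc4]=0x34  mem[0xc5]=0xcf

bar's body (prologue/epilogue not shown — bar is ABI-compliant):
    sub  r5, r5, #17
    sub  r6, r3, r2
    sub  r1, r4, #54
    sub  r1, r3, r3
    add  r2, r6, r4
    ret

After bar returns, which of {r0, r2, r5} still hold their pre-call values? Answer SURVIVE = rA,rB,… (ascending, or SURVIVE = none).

SURVIVE = r0,r2

prologue: push r1 → mem[0xc5]=0x64, sp=0xc5
prologue: push r2 → mem[0xc4]=0xc1, sp=0xc4
body[0] sub  r5, r5, #17 → r5=0x89
body[1] sub  r6, r3, r2 → r6=0x9d
body[2] sub  r1, r4, #54 → r1=0x5f
body[3] sub  r1, r3, r3 → r1=0x00
body[4] add  r2, r6, r4 → r2=0x32
epilogue: pop r2=0xc1, sp=0xc5
epilogue: pop r1=0x64, sp=0xc6
r0: caller-saved, written=False
r2: callee-saved, written=True
r5: caller-saved, written=True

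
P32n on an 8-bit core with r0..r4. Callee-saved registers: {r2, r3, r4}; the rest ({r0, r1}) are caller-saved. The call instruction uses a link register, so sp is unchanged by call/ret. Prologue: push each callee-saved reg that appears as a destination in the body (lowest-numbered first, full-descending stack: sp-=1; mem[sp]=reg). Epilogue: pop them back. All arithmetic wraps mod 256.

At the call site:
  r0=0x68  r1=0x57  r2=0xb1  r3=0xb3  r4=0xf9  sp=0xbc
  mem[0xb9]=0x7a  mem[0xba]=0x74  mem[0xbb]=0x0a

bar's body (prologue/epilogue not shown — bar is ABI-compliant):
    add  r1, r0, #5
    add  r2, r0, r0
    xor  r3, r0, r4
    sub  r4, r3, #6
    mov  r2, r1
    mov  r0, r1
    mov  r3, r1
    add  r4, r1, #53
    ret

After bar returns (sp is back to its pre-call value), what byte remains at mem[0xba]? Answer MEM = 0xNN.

prologue: push r2 -> mem[0xbb]=0xb1, sp=0xbb
prologue: push r3 -> mem[0xba]=0xb3, sp=0xba
prologue: push r4 -> mem[0xb9]=0xf9, sp=0xb9
body[0] add  r1, r0, #5 -> r1=0x6d
body[1] add  r2, r0, r0 -> r2=0xd0
body[2] xor  r3, r0, r4 -> r3=0x91
body[3] sub  r4, r3, #6 -> r4=0x8b
body[4] mov  r2, r1 -> r2=0x6d
body[5] mov  r0, r1 -> r0=0x6d
body[6] mov  r3, r1 -> r3=0x6d
body[7] add  r4, r1, #53 -> r4=0xa2
epilogue: pop r4=0xf9, sp=0xba
epilogue: pop r3=0xb3, sp=0xbb
epilogue: pop r2=0xb1, sp=0xbc
prologue pushed ['r2', 'r3', 'r4'] at ['0xbb', '0xba', '0xb9']

MEM = 0xb3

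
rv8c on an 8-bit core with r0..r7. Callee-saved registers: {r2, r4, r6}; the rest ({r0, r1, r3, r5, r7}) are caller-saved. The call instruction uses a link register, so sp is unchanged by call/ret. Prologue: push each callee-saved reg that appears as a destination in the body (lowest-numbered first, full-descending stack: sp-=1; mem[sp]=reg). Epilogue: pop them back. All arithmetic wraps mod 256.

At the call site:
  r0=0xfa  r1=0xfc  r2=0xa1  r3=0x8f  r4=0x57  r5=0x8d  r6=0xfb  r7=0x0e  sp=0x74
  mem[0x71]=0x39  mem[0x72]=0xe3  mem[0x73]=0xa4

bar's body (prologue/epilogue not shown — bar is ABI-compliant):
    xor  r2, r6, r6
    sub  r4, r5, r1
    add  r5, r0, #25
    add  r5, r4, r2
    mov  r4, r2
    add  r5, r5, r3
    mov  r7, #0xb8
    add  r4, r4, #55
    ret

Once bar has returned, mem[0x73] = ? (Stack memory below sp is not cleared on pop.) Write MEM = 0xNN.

prologue: push r2 → mem[0x73]=0xa1, sp=0x73
prologue: push r4 → mem[0x72]=0x57, sp=0x72
body[0] xor  r2, r6, r6 → r2=0x00
body[1] sub  r4, r5, r1 → r4=0x91
body[2] add  r5, r0, #25 → r5=0x13
body[3] add  r5, r4, r2 → r5=0x91
body[4] mov  r4, r2 → r4=0x00
body[5] add  r5, r5, r3 → r5=0x20
body[6] mov  r7, #0xb8 → r7=0xb8
body[7] add  r4, r4, #55 → r4=0x37
epilogue: pop r4=0x57, sp=0x73
epilogue: pop r2=0xa1, sp=0x74
prologue pushed ['r2', 'r4'] at ['0x73', '0x72']

MEM = 0xa1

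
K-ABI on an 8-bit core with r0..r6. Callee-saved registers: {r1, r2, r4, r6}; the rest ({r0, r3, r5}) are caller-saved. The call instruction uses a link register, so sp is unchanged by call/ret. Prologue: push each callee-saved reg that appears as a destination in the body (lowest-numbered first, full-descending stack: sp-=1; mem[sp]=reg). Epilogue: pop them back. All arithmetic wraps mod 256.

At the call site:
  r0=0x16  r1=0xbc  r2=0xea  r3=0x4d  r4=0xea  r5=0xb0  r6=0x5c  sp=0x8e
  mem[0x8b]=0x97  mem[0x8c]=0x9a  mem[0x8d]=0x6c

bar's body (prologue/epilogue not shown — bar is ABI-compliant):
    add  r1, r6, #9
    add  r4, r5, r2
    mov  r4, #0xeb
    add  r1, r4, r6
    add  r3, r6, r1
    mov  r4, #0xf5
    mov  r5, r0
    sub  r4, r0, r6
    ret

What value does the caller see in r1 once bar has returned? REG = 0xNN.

prologue: push r1 → mem[0x8d]=0xbc, sp=0x8d
prologue: push r4 → mem[0x8c]=0xea, sp=0x8c
body[0] add  r1, r6, #9 → r1=0x65
body[1] add  r4, r5, r2 → r4=0x9a
body[2] mov  r4, #0xeb → r4=0xeb
body[3] add  r1, r4, r6 → r1=0x47
body[4] add  r3, r6, r1 → r3=0xa3
body[5] mov  r4, #0xf5 → r4=0xf5
body[6] mov  r5, r0 → r5=0x16
body[7] sub  r4, r0, r6 → r4=0xba
epilogue: pop r4=0xea, sp=0x8d
epilogue: pop r1=0xbc, sp=0x8e
r1 is callee-saved → restored

REG = 0xbc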